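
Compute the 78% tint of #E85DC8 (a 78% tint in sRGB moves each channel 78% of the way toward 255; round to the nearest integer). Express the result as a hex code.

#FADBF3

#E85DC8 is rgb(232, 93, 200).
A 78% tint moves each channel 78% toward 255:
  R: 232 + 0.78×(255−232) = 232 + 17.94 = 249.94 → 250
  G: 93 + 126.36 = 219.36 → 219
  B: 200 + 0.78×(255−200) = 200 + 42.9 = 242.9 → 243
rgb(250, 219, 243) = #FADBF3.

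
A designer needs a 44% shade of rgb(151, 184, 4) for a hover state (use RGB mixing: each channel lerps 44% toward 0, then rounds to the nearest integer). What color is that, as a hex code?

Lerp each channel 44% toward 0:
  R: 151 − 66.44 = 84.56 → 85
  G: 184 + 0.44×(0−184) = 184 − 80.96 = 103.04 → 103
  B: 4 + 0.44×(0−4) = 4 − 1.76 = 2.24 → 2
rgb(85, 103, 2) = #556702.

#556702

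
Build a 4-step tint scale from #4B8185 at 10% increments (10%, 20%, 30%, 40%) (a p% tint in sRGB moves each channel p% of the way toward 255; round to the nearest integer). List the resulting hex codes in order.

#4B8185 is rgb(75, 129, 133).
10%: (75 + 18 = 93→93, 129 + 12.6 = 141.6→142, 133 + 12.2 = 145.2→145) → #5D8E91
20%: (75 + 36 = 111→111, 129 + 25.2 = 154.2→154, 133 + 24.4 = 157.4→157) → #6F9A9D
30%: (75 + 54 = 129→129, 129 + 37.8 = 166.8→167, 133 + 36.6 = 169.6→170) → #81A7AA
40%: (75 + 72 = 147→147, 129 + 50.4 = 179.4→179, 133 + 48.8 = 181.8→182) → #93B3B6

#5D8E91, #6F9A9D, #81A7AA, #93B3B6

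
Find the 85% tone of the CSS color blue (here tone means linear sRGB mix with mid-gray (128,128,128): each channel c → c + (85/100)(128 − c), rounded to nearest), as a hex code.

#6D6D93

CSS blue is rgb(0, 0, 255).
Lerp each channel 85% toward 128:
  R: 0 + 0.85×(128−0) = 0 + 108.8 = 108.8 → 109
  G: 0 + 108.8 = 108.8 → 109
  B: 255 + 0.85×(128−255) = 255 − 107.95 = 147.05 → 147
rgb(109, 109, 147) = #6D6D93.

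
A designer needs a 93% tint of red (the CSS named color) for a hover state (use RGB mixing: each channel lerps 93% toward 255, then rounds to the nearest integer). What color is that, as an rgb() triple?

CSS red is rgb(255, 0, 0).
A 93% tint moves each channel 93% toward 255:
  R: 255 + 0.93×(255−255) = 255 + 0 = 255 → 255
  G: 0 + 0.93×(255−0) = 0 + 237.15 = 237.15 → 237
  B: 0 + 0.93×(255−0) = 0 + 237.15 = 237.15 → 237

rgb(255, 237, 237)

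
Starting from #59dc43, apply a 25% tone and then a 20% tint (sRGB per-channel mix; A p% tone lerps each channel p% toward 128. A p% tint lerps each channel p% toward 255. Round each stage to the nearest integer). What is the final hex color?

#82d175

#59dc43 is rgb(89, 220, 67).
Lerp each channel 25% toward 128:
  R: 89 + 0.25×(128−89) = 89 + 9.75 = 98.75 → 99
  G: 220 − 23 = 197 → 197
  B: 67 + 15.25 = 82.25 → 82
After the tone: rgb(99, 197, 82) = #63c552.
Lerp each channel 20% toward 255:
  R: 99 + 31.2 = 130.2 → 130
  G: 197 + 0.2×(255−197) = 197 + 11.6 = 208.6 → 209
  B: 82 + 34.6 = 116.6 → 117
rgb(130, 209, 117) = #82d175.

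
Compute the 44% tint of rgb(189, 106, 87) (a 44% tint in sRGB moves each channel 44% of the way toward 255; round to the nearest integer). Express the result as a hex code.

#daaca1

Per channel, c → c + 0.44(255 − c):
  R: 189 + 29.04 = 218.04 → 218
  G: 106 + 65.56 = 171.56 → 172
  B: 87 + 0.44×(255−87) = 87 + 73.92 = 160.92 → 161
rgb(218, 172, 161) = #daaca1.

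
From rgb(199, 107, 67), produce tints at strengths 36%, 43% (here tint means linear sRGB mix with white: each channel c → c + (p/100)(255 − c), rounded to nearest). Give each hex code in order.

#DBA087, #DFAB94

36%: (199 + 20.16 = 219.16→219, 107 + 53.28 = 160.28→160, 67 + 67.68 = 134.68→135) → #DBA087
43%: (199 + 24.08 = 223.08→223, 107 + 63.64 = 170.64→171, 67 + 80.84 = 147.84→148) → #DFAB94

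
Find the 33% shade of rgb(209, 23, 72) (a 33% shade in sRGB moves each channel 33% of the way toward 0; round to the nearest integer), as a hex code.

A 33% shade moves each channel 33% toward 0:
  R: 209 − 68.97 = 140.03 → 140
  G: 23 + 0.33×(0−23) = 23 − 7.59 = 15.41 → 15
  B: 72 − 23.76 = 48.24 → 48
rgb(140, 15, 48) = #8c0f30.

#8c0f30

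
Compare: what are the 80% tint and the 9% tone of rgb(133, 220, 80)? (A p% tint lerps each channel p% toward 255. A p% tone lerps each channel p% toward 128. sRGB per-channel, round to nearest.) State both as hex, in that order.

#e7f8dc, #85d454

80% tint:
  R: 133 + 97.6 = 230.6 → 231
  G: 220 + 0.8×(255−220) = 220 + 28 = 248 → 248
  B: 80 + 0.8×(255−80) = 80 + 140 = 220 → 220
  → #e7f8dc
9% tone:
  R: 133 + 0.09×(128−133) = 133 − 0.45 = 132.55 → 133
  G: 220 + 0.09×(128−220) = 220 − 8.28 = 211.72 → 212
  B: 80 + 0.09×(128−80) = 80 + 4.32 = 84.32 → 84
  → #85d454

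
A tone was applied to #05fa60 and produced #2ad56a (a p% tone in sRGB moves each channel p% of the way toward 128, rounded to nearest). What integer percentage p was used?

#05fa60 is rgb(5, 250, 96); #2ad56a is rgb(42, 213, 106).
On the R channel (widest range): 42 ≈ 5 + (p/100)(128 − 5), so p ≈ 100×(42 − 5)/(128 − 5) = 3700/123 = 30.08.
p = 30 reproduces all three channels after rounding.

30%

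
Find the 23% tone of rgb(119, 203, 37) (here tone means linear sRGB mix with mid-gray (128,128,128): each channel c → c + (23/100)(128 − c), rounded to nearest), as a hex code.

A 23% tone moves each channel 23% toward 128:
  R: 119 + 0.23×(128−119) = 119 + 2.07 = 121.07 → 121
  G: 203 + 0.23×(128−203) = 203 − 17.25 = 185.75 → 186
  B: 37 + 20.93 = 57.93 → 58
rgb(121, 186, 58) = #79ba3a.

#79ba3a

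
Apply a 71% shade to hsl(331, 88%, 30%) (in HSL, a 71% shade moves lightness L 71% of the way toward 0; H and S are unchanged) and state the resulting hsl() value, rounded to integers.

hsl(331, 88%, 9%)

L moves 71% from 30 toward 0: 30 − 21.3 = 8.7 → 9.
H and S are unchanged.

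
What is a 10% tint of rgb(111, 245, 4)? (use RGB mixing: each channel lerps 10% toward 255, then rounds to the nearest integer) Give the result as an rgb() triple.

A 10% tint moves each channel 10% toward 255:
  R: 111 + 0.1×(255−111) = 111 + 14.4 = 125.4 → 125
  G: 245 + 0.1×(255−245) = 245 + 1 = 246 → 246
  B: 4 + 0.1×(255−4) = 4 + 25.1 = 29.1 → 29

rgb(125, 246, 29)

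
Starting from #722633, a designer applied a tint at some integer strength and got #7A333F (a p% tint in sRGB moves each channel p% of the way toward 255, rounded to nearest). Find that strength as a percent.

6%

#722633 is rgb(114, 38, 51); #7A333F is rgb(122, 51, 63).
On the G channel (widest range): 51 ≈ 38 + (p/100)(255 − 38), so p ≈ 100×(51 − 38)/(255 − 38) = 1300/217 = 5.99.
p = 6 reproduces all three channels after rounding.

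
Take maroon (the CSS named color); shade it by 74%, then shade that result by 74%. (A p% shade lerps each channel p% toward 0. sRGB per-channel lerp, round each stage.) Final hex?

#090000

CSS maroon is rgb(128, 0, 0).
A 74% shade moves each channel 74% toward 0:
  R: 128 + 0.74×(0−128) = 128 − 94.72 = 33.28 → 33
  G: 0 + 0.74×(0−0) = 0 + 0 = 0 → 0
  B: 0 + 0.74×(0−0) = 0 + 0 = 0 → 0
After the shade: rgb(33, 0, 0) = #210000.
Per channel, c → c + 0.74(0 − c):
  R: 33 − 24.42 = 8.58 → 9
  G: 0 + 0.74×(0−0) = 0 + 0 = 0 → 0
  B: 0 + 0.74×(0−0) = 0 + 0 = 0 → 0
rgb(9, 0, 0) = #090000.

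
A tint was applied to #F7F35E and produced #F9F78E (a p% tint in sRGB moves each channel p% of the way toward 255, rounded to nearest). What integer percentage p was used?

#F7F35E is rgb(247, 243, 94); #F9F78E is rgb(249, 247, 142).
On the B channel (widest range): 142 ≈ 94 + (p/100)(255 − 94), so p ≈ 100×(142 − 94)/(255 − 94) = 4800/161 = 29.81.
p = 30 reproduces all three channels after rounding.

30%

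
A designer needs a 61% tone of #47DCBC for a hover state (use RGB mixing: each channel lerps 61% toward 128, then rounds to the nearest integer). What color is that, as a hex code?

#47DCBC is rgb(71, 220, 188).
A 61% tone moves each channel 61% toward 128:
  R: 71 + 0.61×(128−71) = 71 + 34.77 = 105.77 → 106
  G: 220 + 0.61×(128−220) = 220 − 56.12 = 163.88 → 164
  B: 188 − 36.6 = 151.4 → 151
rgb(106, 164, 151) = #6AA497.

#6AA497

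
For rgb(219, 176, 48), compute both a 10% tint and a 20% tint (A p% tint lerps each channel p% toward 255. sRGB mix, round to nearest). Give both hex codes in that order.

#DFB845, #E2C059

10% tint:
  R: 219 + 3.6 = 222.6 → 223
  G: 176 + 7.9 = 183.9 → 184
  B: 48 + 20.7 = 68.7 → 69
  → #DFB845
20% tint:
  R: 219 + 0.2×(255−219) = 219 + 7.2 = 226.2 → 226
  G: 176 + 15.8 = 191.8 → 192
  B: 48 + 41.4 = 89.4 → 89
  → #E2C059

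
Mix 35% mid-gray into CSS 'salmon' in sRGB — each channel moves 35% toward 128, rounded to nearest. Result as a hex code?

#CF8077

CSS salmon is rgb(250, 128, 114).
A 35% tone moves each channel 35% toward 128:
  R: 250 + 0.35×(128−250) = 250 − 42.7 = 207.3 → 207
  G: 128 + 0 = 128 → 128
  B: 114 + 0.35×(128−114) = 114 + 4.9 = 118.9 → 119
rgb(207, 128, 119) = #CF8077.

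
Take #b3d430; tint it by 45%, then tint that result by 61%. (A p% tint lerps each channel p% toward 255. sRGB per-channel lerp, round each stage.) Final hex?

#b3d430 is rgb(179, 212, 48).
A 45% tint moves each channel 45% toward 255:
  R: 179 + 0.45×(255−179) = 179 + 34.2 = 213.2 → 213
  G: 212 + 19.35 = 231.35 → 231
  B: 48 + 0.45×(255−48) = 48 + 93.15 = 141.15 → 141
After the tint: rgb(213, 231, 141) = #d5e78d.
Per channel, c → c + 0.61(255 − c):
  R: 213 + 25.62 = 238.62 → 239
  G: 231 + 14.64 = 245.64 → 246
  B: 141 + 0.61×(255−141) = 141 + 69.54 = 210.54 → 211
rgb(239, 246, 211) = #eff6d3.

#eff6d3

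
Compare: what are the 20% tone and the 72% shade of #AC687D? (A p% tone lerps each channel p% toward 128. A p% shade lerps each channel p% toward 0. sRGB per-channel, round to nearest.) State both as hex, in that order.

#A36D7E, #301D23

#AC687D is rgb(172, 104, 125).
20% tone:
  R: 172 + 0.2×(128−172) = 172 − 8.8 = 163.2 → 163
  G: 104 + 0.2×(128−104) = 104 + 4.8 = 108.8 → 109
  B: 125 + 0.2×(128−125) = 125 + 0.6 = 125.6 → 126
  → #A36D7E
72% shade:
  R: 172 + 0.72×(0−172) = 172 − 123.84 = 48.16 → 48
  G: 104 − 74.88 = 29.12 → 29
  B: 125 − 90 = 35 → 35
  → #301D23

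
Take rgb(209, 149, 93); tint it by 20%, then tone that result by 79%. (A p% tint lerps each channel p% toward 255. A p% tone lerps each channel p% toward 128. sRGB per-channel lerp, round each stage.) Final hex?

A 20% tint moves each channel 20% toward 255:
  R: 209 + 0.2×(255−209) = 209 + 9.2 = 218.2 → 218
  G: 149 + 0.2×(255−149) = 149 + 21.2 = 170.2 → 170
  B: 93 + 0.2×(255−93) = 93 + 32.4 = 125.4 → 125
After the tint: rgb(218, 170, 125) = #daaa7d.
Lerp each channel 79% toward 128:
  R: 218 + 0.79×(128−218) = 218 − 71.1 = 146.9 → 147
  G: 170 − 33.18 = 136.82 → 137
  B: 125 + 0.79×(128−125) = 125 + 2.37 = 127.37 → 127
rgb(147, 137, 127) = #93897f.

#93897f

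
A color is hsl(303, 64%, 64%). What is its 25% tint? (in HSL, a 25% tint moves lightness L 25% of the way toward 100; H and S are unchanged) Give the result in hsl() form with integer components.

L moves 25% from 64 toward 100: 64 + 9 = 73 → 73.
H and S are unchanged.

hsl(303, 64%, 73%)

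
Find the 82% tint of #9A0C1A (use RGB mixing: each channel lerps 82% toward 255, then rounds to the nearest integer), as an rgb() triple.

#9A0C1A is rgb(154, 12, 26).
An 82% tint moves each channel 82% toward 255:
  R: 154 + 0.82×(255−154) = 154 + 82.82 = 236.82 → 237
  G: 12 + 199.26 = 211.26 → 211
  B: 26 + 187.78 = 213.78 → 214

rgb(237, 211, 214)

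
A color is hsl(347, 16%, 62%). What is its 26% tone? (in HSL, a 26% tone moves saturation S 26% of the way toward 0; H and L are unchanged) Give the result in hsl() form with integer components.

S moves 26% from 16 toward 0: 16 − 4.16 = 11.84 → 12.
H and L are unchanged.

hsl(347, 12%, 62%)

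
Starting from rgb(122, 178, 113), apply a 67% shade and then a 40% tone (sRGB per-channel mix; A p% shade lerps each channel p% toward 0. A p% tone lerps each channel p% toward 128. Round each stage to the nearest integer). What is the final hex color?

#4b5749

Lerp each channel 67% toward 0:
  R: 122 − 81.74 = 40.26 → 40
  G: 178 + 0.67×(0−178) = 178 − 119.26 = 58.74 → 59
  B: 113 − 75.71 = 37.29 → 37
After the shade: rgb(40, 59, 37) = #283b25.
Lerp each channel 40% toward 128:
  R: 40 + 35.2 = 75.2 → 75
  G: 59 + 27.6 = 86.6 → 87
  B: 37 + 36.4 = 73.4 → 73
rgb(75, 87, 73) = #4b5749.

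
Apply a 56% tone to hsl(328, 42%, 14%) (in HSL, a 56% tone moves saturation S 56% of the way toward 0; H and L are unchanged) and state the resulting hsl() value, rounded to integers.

S moves 56% from 42 toward 0: 42 − 23.52 = 18.48 → 18.
H and L are unchanged.

hsl(328, 18%, 14%)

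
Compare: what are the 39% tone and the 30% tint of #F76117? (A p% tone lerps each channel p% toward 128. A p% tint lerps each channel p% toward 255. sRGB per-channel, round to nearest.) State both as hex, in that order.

#C96D40, #F9905D

#F76117 is rgb(247, 97, 23).
39% tone:
  R: 247 + 0.39×(128−247) = 247 − 46.41 = 200.59 → 201
  G: 97 + 12.09 = 109.09 → 109
  B: 23 + 0.39×(128−23) = 23 + 40.95 = 63.95 → 64
  → #C96D40
30% tint:
  R: 247 + 0.3×(255−247) = 247 + 2.4 = 249.4 → 249
  G: 97 + 47.4 = 144.4 → 144
  B: 23 + 0.3×(255−23) = 23 + 69.6 = 92.6 → 93
  → #F9905D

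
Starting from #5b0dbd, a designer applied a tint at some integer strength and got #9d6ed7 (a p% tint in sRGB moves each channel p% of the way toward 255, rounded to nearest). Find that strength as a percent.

#5b0dbd is rgb(91, 13, 189); #9d6ed7 is rgb(157, 110, 215).
On the G channel (widest range): 110 ≈ 13 + (p/100)(255 − 13), so p ≈ 100×(110 − 13)/(255 − 13) = 9700/242 = 40.08.
p = 40 reproduces all three channels after rounding.

40%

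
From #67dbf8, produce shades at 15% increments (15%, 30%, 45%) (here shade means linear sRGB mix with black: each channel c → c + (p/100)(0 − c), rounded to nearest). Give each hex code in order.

#58bad3, #4899ae, #397888

#67dbf8 is rgb(103, 219, 248).
15%: (103 − 15.45 = 87.55→88, 219 − 32.85 = 186.15→186, 248 − 37.2 = 210.8→211) → #58bad3
30%: (103 − 30.9 = 72.1→72, 219 − 65.7 = 153.3→153, 248 − 74.4 = 173.6→174) → #4899ae
45%: (103 − 46.35 = 56.65→57, 219 − 98.55 = 120.45→120, 248 − 111.6 = 136.4→136) → #397888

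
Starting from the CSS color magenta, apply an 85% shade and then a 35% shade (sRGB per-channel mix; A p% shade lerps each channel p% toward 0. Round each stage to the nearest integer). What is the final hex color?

CSS magenta is rgb(255, 0, 255).
Per channel, c → c + 0.85(0 − c):
  R: 255 − 216.75 = 38.25 → 38
  G: 0 + 0 = 0 → 0
  B: 255 − 216.75 = 38.25 → 38
After the shade: rgb(38, 0, 38) = #260026.
Per channel, c → c + 0.35(0 − c):
  R: 38 + 0.35×(0−38) = 38 − 13.3 = 24.7 → 25
  G: 0 + 0.35×(0−0) = 0 + 0 = 0 → 0
  B: 38 + 0.35×(0−38) = 38 − 13.3 = 24.7 → 25
rgb(25, 0, 25) = #190019.

#190019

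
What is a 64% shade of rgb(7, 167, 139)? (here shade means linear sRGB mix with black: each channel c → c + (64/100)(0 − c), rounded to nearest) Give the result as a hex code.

A 64% shade moves each channel 64% toward 0:
  R: 7 − 4.48 = 2.52 → 3
  G: 167 − 106.88 = 60.12 → 60
  B: 139 + 0.64×(0−139) = 139 − 88.96 = 50.04 → 50
rgb(3, 60, 50) = #033C32.

#033C32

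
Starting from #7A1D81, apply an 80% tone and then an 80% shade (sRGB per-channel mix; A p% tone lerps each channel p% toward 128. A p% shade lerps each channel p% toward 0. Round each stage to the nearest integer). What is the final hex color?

#7A1D81 is rgb(122, 29, 129).
Lerp each channel 80% toward 128:
  R: 122 + 0.8×(128−122) = 122 + 4.8 = 126.8 → 127
  G: 29 + 0.8×(128−29) = 29 + 79.2 = 108.2 → 108
  B: 129 + 0.8×(128−129) = 129 − 0.8 = 128.2 → 128
After the tone: rgb(127, 108, 128) = #7F6C80.
An 80% shade moves each channel 80% toward 0:
  R: 127 + 0.8×(0−127) = 127 − 101.6 = 25.4 → 25
  G: 108 + 0.8×(0−108) = 108 − 86.4 = 21.6 → 22
  B: 128 − 102.4 = 25.6 → 26
rgb(25, 22, 26) = #19161A.

#19161A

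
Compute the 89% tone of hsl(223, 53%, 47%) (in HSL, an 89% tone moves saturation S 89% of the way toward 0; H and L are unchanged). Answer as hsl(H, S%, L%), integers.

hsl(223, 6%, 47%)

S moves 89% from 53 toward 0: 53 − 47.17 = 5.83 → 6.
H and L are unchanged.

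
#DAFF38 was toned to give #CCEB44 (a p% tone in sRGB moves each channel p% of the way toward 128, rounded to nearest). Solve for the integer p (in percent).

#DAFF38 is rgb(218, 255, 56); #CCEB44 is rgb(204, 235, 68).
On the G channel (widest range): 235 ≈ 255 + (p/100)(128 − 255), so p ≈ 100×(235 − 255)/(128 − 255) = -2000/-127 = 15.75.
p = 16 reproduces all three channels after rounding.

16%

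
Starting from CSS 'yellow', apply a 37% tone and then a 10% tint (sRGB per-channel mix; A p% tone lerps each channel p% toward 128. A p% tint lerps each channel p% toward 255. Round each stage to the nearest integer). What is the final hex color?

CSS yellow is rgb(255, 255, 0).
Per channel, c → c + 0.37(128 − c):
  R: 255 + 0.37×(128−255) = 255 − 46.99 = 208.01 → 208
  G: 255 − 46.99 = 208.01 → 208
  B: 0 + 0.37×(128−0) = 0 + 47.36 = 47.36 → 47
After the tone: rgb(208, 208, 47) = #D0D02F.
A 10% tint moves each channel 10% toward 255:
  R: 208 + 4.7 = 212.7 → 213
  G: 208 + 0.1×(255−208) = 208 + 4.7 = 212.7 → 213
  B: 47 + 0.1×(255−47) = 47 + 20.8 = 67.8 → 68
rgb(213, 213, 68) = #D5D544.

#D5D544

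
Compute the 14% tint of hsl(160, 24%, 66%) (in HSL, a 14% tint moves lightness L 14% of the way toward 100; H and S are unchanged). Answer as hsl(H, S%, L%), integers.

L moves 14% from 66 toward 100: 66 + 4.76 = 70.76 → 71.
H and S are unchanged.

hsl(160, 24%, 71%)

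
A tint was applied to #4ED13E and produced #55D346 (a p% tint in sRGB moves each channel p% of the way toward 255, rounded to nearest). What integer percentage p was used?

#4ED13E is rgb(78, 209, 62); #55D346 is rgb(85, 211, 70).
On the B channel (widest range): 70 ≈ 62 + (p/100)(255 − 62), so p ≈ 100×(70 − 62)/(255 − 62) = 800/193 = 4.15.
p = 4 reproduces all three channels after rounding.

4%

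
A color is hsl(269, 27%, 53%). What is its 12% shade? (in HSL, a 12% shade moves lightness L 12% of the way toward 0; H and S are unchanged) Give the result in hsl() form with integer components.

hsl(269, 27%, 47%)

L moves 12% from 53 toward 0: 53 − 6.36 = 46.64 → 47.
H and S are unchanged.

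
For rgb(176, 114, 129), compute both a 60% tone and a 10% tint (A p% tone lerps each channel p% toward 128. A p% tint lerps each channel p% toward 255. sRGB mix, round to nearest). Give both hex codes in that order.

#937a80, #b8808e

60% tone:
  R: 176 − 28.8 = 147.2 → 147
  G: 114 + 0.6×(128−114) = 114 + 8.4 = 122.4 → 122
  B: 129 + 0.6×(128−129) = 129 − 0.6 = 128.4 → 128
  → #937a80
10% tint:
  R: 176 + 0.1×(255−176) = 176 + 7.9 = 183.9 → 184
  G: 114 + 14.1 = 128.1 → 128
  B: 129 + 0.1×(255−129) = 129 + 12.6 = 141.6 → 142
  → #b8808e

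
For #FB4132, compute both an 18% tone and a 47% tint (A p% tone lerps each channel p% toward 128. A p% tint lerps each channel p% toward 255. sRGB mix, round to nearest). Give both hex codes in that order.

#FB4132 is rgb(251, 65, 50).
18% tone:
  R: 251 − 22.14 = 228.86 → 229
  G: 65 + 11.34 = 76.34 → 76
  B: 50 + 0.18×(128−50) = 50 + 14.04 = 64.04 → 64
  → #E54C40
47% tint:
  R: 251 + 0.47×(255−251) = 251 + 1.88 = 252.88 → 253
  G: 65 + 0.47×(255−65) = 65 + 89.3 = 154.3 → 154
  B: 50 + 96.35 = 146.35 → 146
  → #FD9A92

#E54C40, #FD9A92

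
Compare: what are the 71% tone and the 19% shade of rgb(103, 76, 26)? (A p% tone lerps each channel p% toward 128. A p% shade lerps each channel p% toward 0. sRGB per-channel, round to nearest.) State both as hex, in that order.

71% tone:
  R: 103 + 0.71×(128−103) = 103 + 17.75 = 120.75 → 121
  G: 76 + 36.92 = 112.92 → 113
  B: 26 + 0.71×(128−26) = 26 + 72.42 = 98.42 → 98
  → #797162
19% shade:
  R: 103 + 0.19×(0−103) = 103 − 19.57 = 83.43 → 83
  G: 76 + 0.19×(0−76) = 76 − 14.44 = 61.56 → 62
  B: 26 − 4.94 = 21.06 → 21
  → #533E15

#797162, #533E15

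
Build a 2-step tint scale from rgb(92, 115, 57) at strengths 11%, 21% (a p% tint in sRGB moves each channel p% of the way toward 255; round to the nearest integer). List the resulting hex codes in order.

#6E824F, #7E9063

11%: (92 + 17.93 = 109.93→110, 115 + 15.4 = 130.4→130, 57 + 21.78 = 78.78→79) → #6E824F
21%: (92 + 34.23 = 126.23→126, 115 + 29.4 = 144.4→144, 57 + 41.58 = 98.58→99) → #7E9063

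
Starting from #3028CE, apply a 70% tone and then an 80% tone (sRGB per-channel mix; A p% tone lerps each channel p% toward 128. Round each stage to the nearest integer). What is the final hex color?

#7B7B85

#3028CE is rgb(48, 40, 206).
Per channel, c → c + 0.7(128 − c):
  R: 48 + 0.7×(128−48) = 48 + 56 = 104 → 104
  G: 40 + 0.7×(128−40) = 40 + 61.6 = 101.6 → 102
  B: 206 + 0.7×(128−206) = 206 − 54.6 = 151.4 → 151
After the tone: rgb(104, 102, 151) = #686697.
An 80% tone moves each channel 80% toward 128:
  R: 104 + 19.2 = 123.2 → 123
  G: 102 + 20.8 = 122.8 → 123
  B: 151 + 0.8×(128−151) = 151 − 18.4 = 132.6 → 133
rgb(123, 123, 133) = #7B7B85.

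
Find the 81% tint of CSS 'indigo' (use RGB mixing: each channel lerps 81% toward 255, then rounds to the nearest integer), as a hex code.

CSS indigo is rgb(75, 0, 130).
An 81% tint moves each channel 81% toward 255:
  R: 75 + 0.81×(255−75) = 75 + 145.8 = 220.8 → 221
  G: 0 + 0.81×(255−0) = 0 + 206.55 = 206.55 → 207
  B: 130 + 101.25 = 231.25 → 231
rgb(221, 207, 231) = #ddcfe7.

#ddcfe7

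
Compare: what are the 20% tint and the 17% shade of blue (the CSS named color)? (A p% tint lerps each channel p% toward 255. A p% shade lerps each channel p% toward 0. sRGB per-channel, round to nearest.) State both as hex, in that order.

CSS blue is rgb(0, 0, 255).
20% tint:
  R: 0 + 51 = 51 → 51
  G: 0 + 51 = 51 → 51
  B: 255 + 0.2×(255−255) = 255 + 0 = 255 → 255
  → #3333ff
17% shade:
  R: 0 + 0 = 0 → 0
  G: 0 + 0 = 0 → 0
  B: 255 + 0.17×(0−255) = 255 − 43.35 = 211.65 → 212
  → #0000d4

#3333ff, #0000d4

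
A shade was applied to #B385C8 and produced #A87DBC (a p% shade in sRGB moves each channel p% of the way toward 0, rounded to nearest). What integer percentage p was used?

6%

#B385C8 is rgb(179, 133, 200); #A87DBC is rgb(168, 125, 188).
On the B channel (widest range): 188 ≈ 200 + (p/100)(0 − 200), so p ≈ 100×(188 − 200)/(0 − 200) = -1200/-200 = 6.00.
p = 6 reproduces all three channels after rounding.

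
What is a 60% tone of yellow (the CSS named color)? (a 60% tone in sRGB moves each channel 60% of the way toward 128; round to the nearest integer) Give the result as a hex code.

CSS yellow is rgb(255, 255, 0).
A 60% tone moves each channel 60% toward 128:
  R: 255 + 0.6×(128−255) = 255 − 76.2 = 178.8 → 179
  G: 255 − 76.2 = 178.8 → 179
  B: 0 + 0.6×(128−0) = 0 + 76.8 = 76.8 → 77
rgb(179, 179, 77) = #b3b34d.

#b3b34d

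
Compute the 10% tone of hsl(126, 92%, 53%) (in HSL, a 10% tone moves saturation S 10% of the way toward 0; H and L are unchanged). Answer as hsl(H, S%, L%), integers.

hsl(126, 83%, 53%)

S moves 10% from 92 toward 0: 92 − 9.2 = 82.8 → 83.
H and L are unchanged.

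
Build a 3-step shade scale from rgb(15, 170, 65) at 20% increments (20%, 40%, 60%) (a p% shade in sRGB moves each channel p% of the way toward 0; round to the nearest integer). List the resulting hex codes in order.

#0c8834, #096627, #06441a

20%: (15 − 3 = 12→12, 170 − 34 = 136→136, 65 − 13 = 52→52) → #0c8834
40%: (15 − 6 = 9→9, 170 − 68 = 102→102, 65 − 26 = 39→39) → #096627
60%: (15 − 9 = 6→6, 170 − 102 = 68→68, 65 − 39 = 26→26) → #06441a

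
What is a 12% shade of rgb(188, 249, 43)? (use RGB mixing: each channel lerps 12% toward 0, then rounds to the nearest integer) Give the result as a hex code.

A 12% shade moves each channel 12% toward 0:
  R: 188 − 22.56 = 165.44 → 165
  G: 249 + 0.12×(0−249) = 249 − 29.88 = 219.12 → 219
  B: 43 + 0.12×(0−43) = 43 − 5.16 = 37.84 → 38
rgb(165, 219, 38) = #A5DB26.

#A5DB26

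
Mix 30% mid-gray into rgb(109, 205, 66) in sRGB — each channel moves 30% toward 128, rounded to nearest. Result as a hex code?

Per channel, c → c + 0.3(128 − c):
  R: 109 + 0.3×(128−109) = 109 + 5.7 = 114.7 → 115
  G: 205 + 0.3×(128−205) = 205 − 23.1 = 181.9 → 182
  B: 66 + 18.6 = 84.6 → 85
rgb(115, 182, 85) = #73b655.

#73b655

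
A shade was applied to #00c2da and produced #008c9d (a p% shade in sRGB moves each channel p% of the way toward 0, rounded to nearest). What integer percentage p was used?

28%

#00c2da is rgb(0, 194, 218); #008c9d is rgb(0, 140, 157).
On the B channel (widest range): 157 ≈ 218 + (p/100)(0 − 218), so p ≈ 100×(157 − 218)/(0 − 218) = -6100/-218 = 27.98.
p = 28 reproduces all three channels after rounding.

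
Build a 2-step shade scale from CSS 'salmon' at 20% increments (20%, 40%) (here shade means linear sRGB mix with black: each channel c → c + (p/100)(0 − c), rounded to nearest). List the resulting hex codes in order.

#C8665B, #964D44

CSS salmon is rgb(250, 128, 114).
20%: (250 − 50 = 200→200, 128 − 25.6 = 102.4→102, 114 − 22.8 = 91.2→91) → #C8665B
40%: (250 − 100 = 150→150, 128 − 51.2 = 76.8→77, 114 − 45.6 = 68.4→68) → #964D44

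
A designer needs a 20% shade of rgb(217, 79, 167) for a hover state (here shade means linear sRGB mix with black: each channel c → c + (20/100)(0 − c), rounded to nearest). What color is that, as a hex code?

#AE3F86

Per channel, c → c + 0.2(0 − c):
  R: 217 + 0.2×(0−217) = 217 − 43.4 = 173.6 → 174
  G: 79 − 15.8 = 63.2 → 63
  B: 167 + 0.2×(0−167) = 167 − 33.4 = 133.6 → 134
rgb(174, 63, 134) = #AE3F86.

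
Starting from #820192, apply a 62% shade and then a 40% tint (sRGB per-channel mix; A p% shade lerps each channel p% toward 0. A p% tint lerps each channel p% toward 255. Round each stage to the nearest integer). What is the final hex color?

#836687

#820192 is rgb(130, 1, 146).
Lerp each channel 62% toward 0:
  R: 130 + 0.62×(0−130) = 130 − 80.6 = 49.4 → 49
  G: 1 − 0.62 = 0.38 → 0
  B: 146 − 90.52 = 55.48 → 55
After the shade: rgb(49, 0, 55) = #310037.
Lerp each channel 40% toward 255:
  R: 49 + 82.4 = 131.4 → 131
  G: 0 + 0.4×(255−0) = 0 + 102 = 102 → 102
  B: 55 + 0.4×(255−55) = 55 + 80 = 135 → 135
rgb(131, 102, 135) = #836687.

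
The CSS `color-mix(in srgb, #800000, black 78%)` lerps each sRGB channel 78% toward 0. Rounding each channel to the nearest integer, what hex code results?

#800000 is rgb(128, 0, 0).
A 78% shade moves each channel 78% toward 0:
  R: 128 + 0.78×(0−128) = 128 − 99.84 = 28.16 → 28
  G: 0 + 0 = 0 → 0
  B: 0 + 0.78×(0−0) = 0 + 0 = 0 → 0
rgb(28, 0, 0) = #1C0000.

#1C0000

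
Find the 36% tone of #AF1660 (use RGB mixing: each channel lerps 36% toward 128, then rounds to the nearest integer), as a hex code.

#9E3C6C

#AF1660 is rgb(175, 22, 96).
Per channel, c → c + 0.36(128 − c):
  R: 175 − 16.92 = 158.08 → 158
  G: 22 + 0.36×(128−22) = 22 + 38.16 = 60.16 → 60
  B: 96 + 11.52 = 107.52 → 108
rgb(158, 60, 108) = #9E3C6C.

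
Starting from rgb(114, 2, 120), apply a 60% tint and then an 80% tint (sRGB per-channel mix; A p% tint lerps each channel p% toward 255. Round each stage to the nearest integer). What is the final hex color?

A 60% tint moves each channel 60% toward 255:
  R: 114 + 84.6 = 198.6 → 199
  G: 2 + 151.8 = 153.8 → 154
  B: 120 + 0.6×(255−120) = 120 + 81 = 201 → 201
After the tint: rgb(199, 154, 201) = #C79AC9.
Per channel, c → c + 0.8(255 − c):
  R: 199 + 0.8×(255−199) = 199 + 44.8 = 243.8 → 244
  G: 154 + 0.8×(255−154) = 154 + 80.8 = 234.8 → 235
  B: 201 + 43.2 = 244.2 → 244
rgb(244, 235, 244) = #F4EBF4.

#F4EBF4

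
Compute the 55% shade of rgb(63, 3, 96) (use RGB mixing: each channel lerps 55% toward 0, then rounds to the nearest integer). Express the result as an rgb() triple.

Per channel, c → c + 0.55(0 − c):
  R: 63 + 0.55×(0−63) = 63 − 34.65 = 28.35 → 28
  G: 3 + 0.55×(0−3) = 3 − 1.65 = 1.35 → 1
  B: 96 − 52.8 = 43.2 → 43

rgb(28, 1, 43)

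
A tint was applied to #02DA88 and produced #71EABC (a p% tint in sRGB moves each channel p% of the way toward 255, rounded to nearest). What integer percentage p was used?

#02DA88 is rgb(2, 218, 136); #71EABC is rgb(113, 234, 188).
On the R channel (widest range): 113 ≈ 2 + (p/100)(255 − 2), so p ≈ 100×(113 − 2)/(255 − 2) = 11100/253 = 43.87.
p = 44 reproduces all three channels after rounding.

44%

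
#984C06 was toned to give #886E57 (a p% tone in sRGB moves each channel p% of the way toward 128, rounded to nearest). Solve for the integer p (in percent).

#984C06 is rgb(152, 76, 6); #886E57 is rgb(136, 110, 87).
On the B channel (widest range): 87 ≈ 6 + (p/100)(128 − 6), so p ≈ 100×(87 − 6)/(128 − 6) = 8100/122 = 66.39.
p = 66 reproduces all three channels after rounding.

66%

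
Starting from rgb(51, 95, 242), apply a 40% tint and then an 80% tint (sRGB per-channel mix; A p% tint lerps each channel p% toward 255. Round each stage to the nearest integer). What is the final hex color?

A 40% tint moves each channel 40% toward 255:
  R: 51 + 0.4×(255−51) = 51 + 81.6 = 132.6 → 133
  G: 95 + 64 = 159 → 159
  B: 242 + 0.4×(255−242) = 242 + 5.2 = 247.2 → 247
After the tint: rgb(133, 159, 247) = #859FF7.
Per channel, c → c + 0.8(255 − c):
  R: 133 + 0.8×(255−133) = 133 + 97.6 = 230.6 → 231
  G: 159 + 76.8 = 235.8 → 236
  B: 247 + 0.8×(255−247) = 247 + 6.4 = 253.4 → 253
rgb(231, 236, 253) = #E7ECFD.

#E7ECFD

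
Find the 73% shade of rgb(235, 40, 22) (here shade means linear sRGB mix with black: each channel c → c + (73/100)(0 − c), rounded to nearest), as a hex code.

#3F0B06

A 73% shade moves each channel 73% toward 0:
  R: 235 − 171.55 = 63.45 → 63
  G: 40 − 29.2 = 10.8 → 11
  B: 22 − 16.06 = 5.94 → 6
rgb(63, 11, 6) = #3F0B06.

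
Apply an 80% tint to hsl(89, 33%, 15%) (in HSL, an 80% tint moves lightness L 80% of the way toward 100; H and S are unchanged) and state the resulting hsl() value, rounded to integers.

hsl(89, 33%, 83%)

L moves 80% from 15 toward 100: 15 + 68 = 83 → 83.
H and S are unchanged.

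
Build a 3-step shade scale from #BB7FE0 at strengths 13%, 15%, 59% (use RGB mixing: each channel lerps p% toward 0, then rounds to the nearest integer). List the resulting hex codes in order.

#A36EC3, #9F6CBE, #4D345C

#BB7FE0 is rgb(187, 127, 224).
13%: (187 − 24.31 = 162.69→163, 127 − 16.51 = 110.49→110, 224 − 29.12 = 194.88→195) → #A36EC3
15%: (187 − 28.05 = 158.95→159, 127 − 19.05 = 107.95→108, 224 − 33.6 = 190.4→190) → #9F6CBE
59%: (187 − 110.33 = 76.67→77, 127 − 74.93 = 52.07→52, 224 − 132.16 = 91.84→92) → #4D345C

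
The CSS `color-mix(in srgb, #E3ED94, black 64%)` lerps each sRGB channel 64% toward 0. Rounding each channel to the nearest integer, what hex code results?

#525535

#E3ED94 is rgb(227, 237, 148).
Per channel, c → c + 0.64(0 − c):
  R: 227 + 0.64×(0−227) = 227 − 145.28 = 81.72 → 82
  G: 237 + 0.64×(0−237) = 237 − 151.68 = 85.32 → 85
  B: 148 + 0.64×(0−148) = 148 − 94.72 = 53.28 → 53
rgb(82, 85, 53) = #525535.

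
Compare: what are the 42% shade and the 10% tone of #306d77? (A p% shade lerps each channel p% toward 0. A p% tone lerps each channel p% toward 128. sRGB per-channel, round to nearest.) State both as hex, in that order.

#306d77 is rgb(48, 109, 119).
42% shade:
  R: 48 + 0.42×(0−48) = 48 − 20.16 = 27.84 → 28
  G: 109 − 45.78 = 63.22 → 63
  B: 119 + 0.42×(0−119) = 119 − 49.98 = 69.02 → 69
  → #1c3f45
10% tone:
  R: 48 + 8 = 56 → 56
  G: 109 + 1.9 = 110.9 → 111
  B: 119 + 0.1×(128−119) = 119 + 0.9 = 119.9 → 120
  → #386f78

#1c3f45, #386f78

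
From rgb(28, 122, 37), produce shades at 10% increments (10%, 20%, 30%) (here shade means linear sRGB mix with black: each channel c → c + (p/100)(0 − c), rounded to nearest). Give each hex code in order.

10%: (28 − 2.8 = 25.2→25, 122 − 12.2 = 109.8→110, 37 − 3.7 = 33.3→33) → #196e21
20%: (28 − 5.6 = 22.4→22, 122 − 24.4 = 97.6→98, 37 − 7.4 = 29.6→30) → #16621e
30%: (28 − 8.4 = 19.6→20, 122 − 36.6 = 85.4→85, 37 − 11.1 = 25.9→26) → #14551a

#196e21, #16621e, #14551a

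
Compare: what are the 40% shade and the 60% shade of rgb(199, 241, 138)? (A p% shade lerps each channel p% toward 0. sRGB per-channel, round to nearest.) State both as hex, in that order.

#779153, #506037

40% shade:
  R: 199 + 0.4×(0−199) = 199 − 79.6 = 119.4 → 119
  G: 241 + 0.4×(0−241) = 241 − 96.4 = 144.6 → 145
  B: 138 + 0.4×(0−138) = 138 − 55.2 = 82.8 → 83
  → #779153
60% shade:
  R: 199 + 0.6×(0−199) = 199 − 119.4 = 79.6 → 80
  G: 241 − 144.6 = 96.4 → 96
  B: 138 − 82.8 = 55.2 → 55
  → #506037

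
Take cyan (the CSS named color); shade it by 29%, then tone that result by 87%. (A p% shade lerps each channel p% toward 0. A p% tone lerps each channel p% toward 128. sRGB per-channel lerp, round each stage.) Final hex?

#6F8787

CSS cyan is rgb(0, 255, 255).
Per channel, c → c + 0.29(0 − c):
  R: 0 + 0 = 0 → 0
  G: 255 + 0.29×(0−255) = 255 − 73.95 = 181.05 → 181
  B: 255 + 0.29×(0−255) = 255 − 73.95 = 181.05 → 181
After the shade: rgb(0, 181, 181) = #00B5B5.
Per channel, c → c + 0.87(128 − c):
  R: 0 + 0.87×(128−0) = 0 + 111.36 = 111.36 → 111
  G: 181 − 46.11 = 134.89 → 135
  B: 181 − 46.11 = 134.89 → 135
rgb(111, 135, 135) = #6F8787.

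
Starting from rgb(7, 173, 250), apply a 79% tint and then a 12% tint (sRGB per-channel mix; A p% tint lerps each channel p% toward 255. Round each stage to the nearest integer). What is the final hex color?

A 79% tint moves each channel 79% toward 255:
  R: 7 + 0.79×(255−7) = 7 + 195.92 = 202.92 → 203
  G: 173 + 64.78 = 237.78 → 238
  B: 250 + 0.79×(255−250) = 250 + 3.95 = 253.95 → 254
After the tint: rgb(203, 238, 254) = #CBEEFE.
Lerp each channel 12% toward 255:
  R: 203 + 6.24 = 209.24 → 209
  G: 238 + 2.04 = 240.04 → 240
  B: 254 + 0.12 = 254.12 → 254
rgb(209, 240, 254) = #D1F0FE.

#D1F0FE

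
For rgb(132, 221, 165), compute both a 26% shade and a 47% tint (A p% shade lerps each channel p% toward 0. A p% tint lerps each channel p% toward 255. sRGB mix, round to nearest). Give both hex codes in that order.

#62a47a, #beedcf

26% shade:
  R: 132 − 34.32 = 97.68 → 98
  G: 221 − 57.46 = 163.54 → 164
  B: 165 − 42.9 = 122.1 → 122
  → #62a47a
47% tint:
  R: 132 + 0.47×(255−132) = 132 + 57.81 = 189.81 → 190
  G: 221 + 0.47×(255−221) = 221 + 15.98 = 236.98 → 237
  B: 165 + 42.3 = 207.3 → 207
  → #beedcf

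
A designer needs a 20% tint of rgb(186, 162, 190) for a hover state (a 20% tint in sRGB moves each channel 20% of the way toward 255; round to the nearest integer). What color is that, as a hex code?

#C8B5CB

Lerp each channel 20% toward 255:
  R: 186 + 13.8 = 199.8 → 200
  G: 162 + 0.2×(255−162) = 162 + 18.6 = 180.6 → 181
  B: 190 + 13 = 203 → 203
rgb(200, 181, 203) = #C8B5CB.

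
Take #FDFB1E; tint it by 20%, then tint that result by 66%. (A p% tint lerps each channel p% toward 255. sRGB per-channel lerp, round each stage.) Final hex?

#FDFB1E is rgb(253, 251, 30).
Lerp each channel 20% toward 255:
  R: 253 + 0.4 = 253.4 → 253
  G: 251 + 0.8 = 251.8 → 252
  B: 30 + 0.2×(255−30) = 30 + 45 = 75 → 75
After the tint: rgb(253, 252, 75) = #FDFC4B.
Lerp each channel 66% toward 255:
  R: 253 + 0.66×(255−253) = 253 + 1.32 = 254.32 → 254
  G: 252 + 0.66×(255−252) = 252 + 1.98 = 253.98 → 254
  B: 75 + 118.8 = 193.8 → 194
rgb(254, 254, 194) = #FEFEC2.

#FEFEC2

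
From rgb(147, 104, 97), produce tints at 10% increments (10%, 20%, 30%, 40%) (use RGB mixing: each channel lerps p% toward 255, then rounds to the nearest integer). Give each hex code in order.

#9E7771, #A98681, #B39590, #BEA4A0

10%: (147 + 10.8 = 157.8→158, 104 + 15.1 = 119.1→119, 97 + 15.8 = 112.8→113) → #9E7771
20%: (147 + 21.6 = 168.6→169, 104 + 30.2 = 134.2→134, 97 + 31.6 = 128.6→129) → #A98681
30%: (147 + 32.4 = 179.4→179, 104 + 45.3 = 149.3→149, 97 + 47.4 = 144.4→144) → #B39590
40%: (147 + 43.2 = 190.2→190, 104 + 60.4 = 164.4→164, 97 + 63.2 = 160.2→160) → #BEA4A0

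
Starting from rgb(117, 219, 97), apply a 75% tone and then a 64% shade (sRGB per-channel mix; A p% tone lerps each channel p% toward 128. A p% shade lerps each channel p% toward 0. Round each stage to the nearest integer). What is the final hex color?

Lerp each channel 75% toward 128:
  R: 117 + 0.75×(128−117) = 117 + 8.25 = 125.25 → 125
  G: 219 + 0.75×(128−219) = 219 − 68.25 = 150.75 → 151
  B: 97 + 23.25 = 120.25 → 120
After the tone: rgb(125, 151, 120) = #7D9778.
Per channel, c → c + 0.64(0 − c):
  R: 125 − 80 = 45 → 45
  G: 151 + 0.64×(0−151) = 151 − 96.64 = 54.36 → 54
  B: 120 − 76.8 = 43.2 → 43
rgb(45, 54, 43) = #2D362B.

#2D362B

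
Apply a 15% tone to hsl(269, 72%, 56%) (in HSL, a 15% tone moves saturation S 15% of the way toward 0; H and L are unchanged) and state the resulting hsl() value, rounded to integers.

S moves 15% from 72 toward 0: 72 − 10.8 = 61.2 → 61.
H and L are unchanged.

hsl(269, 61%, 56%)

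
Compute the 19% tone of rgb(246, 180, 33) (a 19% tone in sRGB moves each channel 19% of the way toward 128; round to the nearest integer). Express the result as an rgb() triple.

rgb(224, 170, 51)

Per channel, c → c + 0.19(128 − c):
  R: 246 + 0.19×(128−246) = 246 − 22.42 = 223.58 → 224
  G: 180 − 9.88 = 170.12 → 170
  B: 33 + 0.19×(128−33) = 33 + 18.05 = 51.05 → 51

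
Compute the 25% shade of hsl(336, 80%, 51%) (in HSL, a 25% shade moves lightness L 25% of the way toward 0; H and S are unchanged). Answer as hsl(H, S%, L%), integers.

hsl(336, 80%, 38%)

L moves 25% from 51 toward 0: 51 − 12.75 = 38.25 → 38.
H and S are unchanged.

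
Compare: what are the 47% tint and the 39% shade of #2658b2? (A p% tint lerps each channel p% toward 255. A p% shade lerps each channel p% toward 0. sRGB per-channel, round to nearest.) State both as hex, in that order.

#2658b2 is rgb(38, 88, 178).
47% tint:
  R: 38 + 0.47×(255−38) = 38 + 101.99 = 139.99 → 140
  G: 88 + 0.47×(255−88) = 88 + 78.49 = 166.49 → 166
  B: 178 + 0.47×(255−178) = 178 + 36.19 = 214.19 → 214
  → #8ca6d6
39% shade:
  R: 38 − 14.82 = 23.18 → 23
  G: 88 − 34.32 = 53.68 → 54
  B: 178 − 69.42 = 108.58 → 109
  → #17366d

#8ca6d6, #17366d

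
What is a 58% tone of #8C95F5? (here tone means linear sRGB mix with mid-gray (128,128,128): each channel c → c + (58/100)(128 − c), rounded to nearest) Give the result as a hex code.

#8C95F5 is rgb(140, 149, 245).
Per channel, c → c + 0.58(128 − c):
  R: 140 − 6.96 = 133.04 → 133
  G: 149 + 0.58×(128−149) = 149 − 12.18 = 136.82 → 137
  B: 245 − 67.86 = 177.14 → 177
rgb(133, 137, 177) = #8589B1.

#8589B1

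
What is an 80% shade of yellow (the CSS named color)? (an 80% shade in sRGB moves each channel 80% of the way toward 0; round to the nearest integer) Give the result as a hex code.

CSS yellow is rgb(255, 255, 0).
Lerp each channel 80% toward 0:
  R: 255 − 204 = 51 → 51
  G: 255 − 204 = 51 → 51
  B: 0 + 0.8×(0−0) = 0 + 0 = 0 → 0
rgb(51, 51, 0) = #333300.

#333300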